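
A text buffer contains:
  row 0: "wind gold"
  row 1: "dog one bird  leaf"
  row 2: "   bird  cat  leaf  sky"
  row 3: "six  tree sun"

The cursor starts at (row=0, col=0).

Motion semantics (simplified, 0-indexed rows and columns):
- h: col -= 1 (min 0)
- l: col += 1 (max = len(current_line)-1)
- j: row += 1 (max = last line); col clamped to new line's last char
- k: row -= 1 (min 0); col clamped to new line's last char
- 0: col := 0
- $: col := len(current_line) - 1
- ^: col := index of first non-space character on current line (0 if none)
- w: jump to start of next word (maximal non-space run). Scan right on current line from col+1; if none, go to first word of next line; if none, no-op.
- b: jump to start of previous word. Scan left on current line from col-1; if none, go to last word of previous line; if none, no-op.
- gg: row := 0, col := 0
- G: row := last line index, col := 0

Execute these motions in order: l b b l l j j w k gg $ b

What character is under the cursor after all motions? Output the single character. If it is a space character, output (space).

Answer: g

Derivation:
After 1 (l): row=0 col=1 char='i'
After 2 (b): row=0 col=0 char='w'
After 3 (b): row=0 col=0 char='w'
After 4 (l): row=0 col=1 char='i'
After 5 (l): row=0 col=2 char='n'
After 6 (j): row=1 col=2 char='g'
After 7 (j): row=2 col=2 char='_'
After 8 (w): row=2 col=3 char='b'
After 9 (k): row=1 col=3 char='_'
After 10 (gg): row=0 col=0 char='w'
After 11 ($): row=0 col=8 char='d'
After 12 (b): row=0 col=5 char='g'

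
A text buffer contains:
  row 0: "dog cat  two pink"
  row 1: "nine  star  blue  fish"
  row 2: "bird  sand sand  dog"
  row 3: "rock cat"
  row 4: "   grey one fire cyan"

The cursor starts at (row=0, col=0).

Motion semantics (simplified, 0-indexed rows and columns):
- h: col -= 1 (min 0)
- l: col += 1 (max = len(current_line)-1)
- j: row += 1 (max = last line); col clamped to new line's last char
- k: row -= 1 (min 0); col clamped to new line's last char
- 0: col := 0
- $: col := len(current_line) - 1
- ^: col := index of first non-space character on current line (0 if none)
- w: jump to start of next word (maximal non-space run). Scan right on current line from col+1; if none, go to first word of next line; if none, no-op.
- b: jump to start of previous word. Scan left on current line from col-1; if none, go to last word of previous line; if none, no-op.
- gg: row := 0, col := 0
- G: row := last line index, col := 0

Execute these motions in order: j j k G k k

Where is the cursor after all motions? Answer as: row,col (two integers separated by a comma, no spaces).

After 1 (j): row=1 col=0 char='n'
After 2 (j): row=2 col=0 char='b'
After 3 (k): row=1 col=0 char='n'
After 4 (G): row=4 col=0 char='_'
After 5 (k): row=3 col=0 char='r'
After 6 (k): row=2 col=0 char='b'

Answer: 2,0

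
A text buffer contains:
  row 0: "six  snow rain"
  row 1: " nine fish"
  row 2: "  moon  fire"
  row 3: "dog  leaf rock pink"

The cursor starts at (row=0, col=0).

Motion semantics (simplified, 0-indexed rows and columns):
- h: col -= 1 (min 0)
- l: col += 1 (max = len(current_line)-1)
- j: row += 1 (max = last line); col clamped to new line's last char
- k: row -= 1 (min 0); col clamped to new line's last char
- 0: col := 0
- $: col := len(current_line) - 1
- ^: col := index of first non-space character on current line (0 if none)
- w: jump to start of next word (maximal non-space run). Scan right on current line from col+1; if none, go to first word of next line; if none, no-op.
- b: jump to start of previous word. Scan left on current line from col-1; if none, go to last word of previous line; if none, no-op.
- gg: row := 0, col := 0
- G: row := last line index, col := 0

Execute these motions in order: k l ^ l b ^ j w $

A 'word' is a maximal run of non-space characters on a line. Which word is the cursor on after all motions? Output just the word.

Answer: fish

Derivation:
After 1 (k): row=0 col=0 char='s'
After 2 (l): row=0 col=1 char='i'
After 3 (^): row=0 col=0 char='s'
After 4 (l): row=0 col=1 char='i'
After 5 (b): row=0 col=0 char='s'
After 6 (^): row=0 col=0 char='s'
After 7 (j): row=1 col=0 char='_'
After 8 (w): row=1 col=1 char='n'
After 9 ($): row=1 col=9 char='h'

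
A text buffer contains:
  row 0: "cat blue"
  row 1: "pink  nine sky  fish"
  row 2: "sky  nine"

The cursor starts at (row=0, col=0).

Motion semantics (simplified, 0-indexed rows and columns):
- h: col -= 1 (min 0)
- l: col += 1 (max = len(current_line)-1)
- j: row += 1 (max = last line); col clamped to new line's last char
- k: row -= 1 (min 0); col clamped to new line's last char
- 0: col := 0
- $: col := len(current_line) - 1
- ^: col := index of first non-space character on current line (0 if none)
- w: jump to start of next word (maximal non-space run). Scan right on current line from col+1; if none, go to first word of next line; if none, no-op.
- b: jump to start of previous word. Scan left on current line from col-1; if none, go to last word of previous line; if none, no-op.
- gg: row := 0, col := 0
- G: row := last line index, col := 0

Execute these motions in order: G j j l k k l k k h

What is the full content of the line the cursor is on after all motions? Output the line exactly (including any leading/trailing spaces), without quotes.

After 1 (G): row=2 col=0 char='s'
After 2 (j): row=2 col=0 char='s'
After 3 (j): row=2 col=0 char='s'
After 4 (l): row=2 col=1 char='k'
After 5 (k): row=1 col=1 char='i'
After 6 (k): row=0 col=1 char='a'
After 7 (l): row=0 col=2 char='t'
After 8 (k): row=0 col=2 char='t'
After 9 (k): row=0 col=2 char='t'
After 10 (h): row=0 col=1 char='a'

Answer: cat blue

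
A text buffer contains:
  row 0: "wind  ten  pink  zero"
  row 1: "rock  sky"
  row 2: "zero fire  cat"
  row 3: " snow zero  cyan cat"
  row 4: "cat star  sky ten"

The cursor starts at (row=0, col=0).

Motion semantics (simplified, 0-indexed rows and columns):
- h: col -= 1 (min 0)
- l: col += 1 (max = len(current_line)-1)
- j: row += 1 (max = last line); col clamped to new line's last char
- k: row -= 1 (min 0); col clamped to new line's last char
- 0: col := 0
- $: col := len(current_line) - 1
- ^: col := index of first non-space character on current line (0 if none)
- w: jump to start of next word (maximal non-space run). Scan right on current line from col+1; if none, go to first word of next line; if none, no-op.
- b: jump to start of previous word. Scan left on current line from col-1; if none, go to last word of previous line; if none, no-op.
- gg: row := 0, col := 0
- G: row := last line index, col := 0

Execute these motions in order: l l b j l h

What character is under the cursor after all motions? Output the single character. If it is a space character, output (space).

Answer: r

Derivation:
After 1 (l): row=0 col=1 char='i'
After 2 (l): row=0 col=2 char='n'
After 3 (b): row=0 col=0 char='w'
After 4 (j): row=1 col=0 char='r'
After 5 (l): row=1 col=1 char='o'
After 6 (h): row=1 col=0 char='r'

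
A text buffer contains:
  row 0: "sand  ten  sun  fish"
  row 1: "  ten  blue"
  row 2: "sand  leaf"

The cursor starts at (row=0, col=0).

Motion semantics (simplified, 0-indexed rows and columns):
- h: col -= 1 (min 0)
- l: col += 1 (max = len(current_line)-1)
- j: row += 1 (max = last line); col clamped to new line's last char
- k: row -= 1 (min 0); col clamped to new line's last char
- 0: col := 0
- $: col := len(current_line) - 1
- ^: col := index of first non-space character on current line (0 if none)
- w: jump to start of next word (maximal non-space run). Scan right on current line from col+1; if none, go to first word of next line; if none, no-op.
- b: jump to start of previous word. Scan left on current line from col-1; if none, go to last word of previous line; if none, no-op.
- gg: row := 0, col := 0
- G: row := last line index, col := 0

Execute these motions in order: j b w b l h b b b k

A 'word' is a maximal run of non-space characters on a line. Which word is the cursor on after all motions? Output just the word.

Answer: sand

Derivation:
After 1 (j): row=1 col=0 char='_'
After 2 (b): row=0 col=16 char='f'
After 3 (w): row=1 col=2 char='t'
After 4 (b): row=0 col=16 char='f'
After 5 (l): row=0 col=17 char='i'
After 6 (h): row=0 col=16 char='f'
After 7 (b): row=0 col=11 char='s'
After 8 (b): row=0 col=6 char='t'
After 9 (b): row=0 col=0 char='s'
After 10 (k): row=0 col=0 char='s'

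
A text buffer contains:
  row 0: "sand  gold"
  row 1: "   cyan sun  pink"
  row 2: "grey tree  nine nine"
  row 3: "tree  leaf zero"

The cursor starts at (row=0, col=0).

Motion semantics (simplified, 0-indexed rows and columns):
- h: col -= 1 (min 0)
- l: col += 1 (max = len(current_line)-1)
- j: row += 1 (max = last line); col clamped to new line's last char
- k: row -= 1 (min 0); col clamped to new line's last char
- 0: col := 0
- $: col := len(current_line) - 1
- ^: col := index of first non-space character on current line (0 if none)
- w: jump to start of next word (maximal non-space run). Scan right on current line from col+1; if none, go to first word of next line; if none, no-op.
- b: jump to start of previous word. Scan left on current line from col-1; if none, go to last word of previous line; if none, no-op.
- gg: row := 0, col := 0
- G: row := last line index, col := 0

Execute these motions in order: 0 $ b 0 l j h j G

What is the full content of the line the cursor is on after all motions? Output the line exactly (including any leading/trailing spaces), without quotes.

Answer: tree  leaf zero

Derivation:
After 1 (0): row=0 col=0 char='s'
After 2 ($): row=0 col=9 char='d'
After 3 (b): row=0 col=6 char='g'
After 4 (0): row=0 col=0 char='s'
After 5 (l): row=0 col=1 char='a'
After 6 (j): row=1 col=1 char='_'
After 7 (h): row=1 col=0 char='_'
After 8 (j): row=2 col=0 char='g'
After 9 (G): row=3 col=0 char='t'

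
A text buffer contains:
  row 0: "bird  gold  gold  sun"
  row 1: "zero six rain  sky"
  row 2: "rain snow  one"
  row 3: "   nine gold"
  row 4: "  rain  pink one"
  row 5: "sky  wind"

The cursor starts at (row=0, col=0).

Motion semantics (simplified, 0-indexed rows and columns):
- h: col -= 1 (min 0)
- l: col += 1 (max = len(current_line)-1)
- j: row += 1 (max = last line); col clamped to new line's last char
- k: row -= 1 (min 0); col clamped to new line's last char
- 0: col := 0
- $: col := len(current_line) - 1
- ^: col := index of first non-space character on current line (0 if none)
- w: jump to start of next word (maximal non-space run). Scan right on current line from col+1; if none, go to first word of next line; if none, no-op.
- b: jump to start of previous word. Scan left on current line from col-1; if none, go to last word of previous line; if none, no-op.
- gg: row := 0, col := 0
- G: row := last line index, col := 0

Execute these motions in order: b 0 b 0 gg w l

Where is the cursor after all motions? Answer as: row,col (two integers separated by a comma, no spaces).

Answer: 0,7

Derivation:
After 1 (b): row=0 col=0 char='b'
After 2 (0): row=0 col=0 char='b'
After 3 (b): row=0 col=0 char='b'
After 4 (0): row=0 col=0 char='b'
After 5 (gg): row=0 col=0 char='b'
After 6 (w): row=0 col=6 char='g'
After 7 (l): row=0 col=7 char='o'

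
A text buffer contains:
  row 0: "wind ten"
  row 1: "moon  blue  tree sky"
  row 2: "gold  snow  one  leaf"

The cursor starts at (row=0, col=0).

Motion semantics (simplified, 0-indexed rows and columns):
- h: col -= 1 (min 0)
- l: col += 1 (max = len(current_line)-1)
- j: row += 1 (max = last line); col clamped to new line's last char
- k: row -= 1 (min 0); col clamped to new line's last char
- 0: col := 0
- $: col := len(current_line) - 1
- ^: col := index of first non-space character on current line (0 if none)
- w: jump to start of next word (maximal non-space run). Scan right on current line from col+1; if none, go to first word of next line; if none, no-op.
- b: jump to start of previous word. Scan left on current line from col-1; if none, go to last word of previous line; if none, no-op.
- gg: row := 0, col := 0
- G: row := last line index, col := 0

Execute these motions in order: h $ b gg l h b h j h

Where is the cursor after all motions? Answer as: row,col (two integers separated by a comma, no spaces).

Answer: 1,0

Derivation:
After 1 (h): row=0 col=0 char='w'
After 2 ($): row=0 col=7 char='n'
After 3 (b): row=0 col=5 char='t'
After 4 (gg): row=0 col=0 char='w'
After 5 (l): row=0 col=1 char='i'
After 6 (h): row=0 col=0 char='w'
After 7 (b): row=0 col=0 char='w'
After 8 (h): row=0 col=0 char='w'
After 9 (j): row=1 col=0 char='m'
After 10 (h): row=1 col=0 char='m'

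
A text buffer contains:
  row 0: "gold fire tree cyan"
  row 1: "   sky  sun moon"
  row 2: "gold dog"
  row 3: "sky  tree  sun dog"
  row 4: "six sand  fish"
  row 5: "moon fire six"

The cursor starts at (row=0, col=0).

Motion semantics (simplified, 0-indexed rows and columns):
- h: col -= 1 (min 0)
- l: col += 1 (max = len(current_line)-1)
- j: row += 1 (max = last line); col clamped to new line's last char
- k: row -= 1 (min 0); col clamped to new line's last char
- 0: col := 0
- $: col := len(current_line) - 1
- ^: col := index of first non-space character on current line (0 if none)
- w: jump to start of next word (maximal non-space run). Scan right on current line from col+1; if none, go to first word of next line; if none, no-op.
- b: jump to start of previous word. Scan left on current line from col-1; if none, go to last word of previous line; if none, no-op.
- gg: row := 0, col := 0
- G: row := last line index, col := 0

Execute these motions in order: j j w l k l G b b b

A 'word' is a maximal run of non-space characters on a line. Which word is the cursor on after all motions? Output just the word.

After 1 (j): row=1 col=0 char='_'
After 2 (j): row=2 col=0 char='g'
After 3 (w): row=2 col=5 char='d'
After 4 (l): row=2 col=6 char='o'
After 5 (k): row=1 col=6 char='_'
After 6 (l): row=1 col=7 char='_'
After 7 (G): row=5 col=0 char='m'
After 8 (b): row=4 col=10 char='f'
After 9 (b): row=4 col=4 char='s'
After 10 (b): row=4 col=0 char='s'

Answer: six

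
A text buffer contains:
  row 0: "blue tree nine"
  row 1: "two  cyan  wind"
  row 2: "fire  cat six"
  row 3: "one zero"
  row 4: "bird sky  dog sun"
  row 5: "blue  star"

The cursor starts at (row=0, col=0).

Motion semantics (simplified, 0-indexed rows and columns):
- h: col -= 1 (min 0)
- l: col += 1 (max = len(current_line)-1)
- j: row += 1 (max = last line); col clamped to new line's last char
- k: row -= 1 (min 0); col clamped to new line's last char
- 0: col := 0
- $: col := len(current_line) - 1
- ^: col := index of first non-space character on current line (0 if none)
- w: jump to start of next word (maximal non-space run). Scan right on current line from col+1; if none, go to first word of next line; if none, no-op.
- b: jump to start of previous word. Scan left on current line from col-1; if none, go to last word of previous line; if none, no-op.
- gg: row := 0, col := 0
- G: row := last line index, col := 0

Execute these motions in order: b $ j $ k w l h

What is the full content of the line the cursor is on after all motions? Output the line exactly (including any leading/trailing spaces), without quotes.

Answer: two  cyan  wind

Derivation:
After 1 (b): row=0 col=0 char='b'
After 2 ($): row=0 col=13 char='e'
After 3 (j): row=1 col=13 char='n'
After 4 ($): row=1 col=14 char='d'
After 5 (k): row=0 col=13 char='e'
After 6 (w): row=1 col=0 char='t'
After 7 (l): row=1 col=1 char='w'
After 8 (h): row=1 col=0 char='t'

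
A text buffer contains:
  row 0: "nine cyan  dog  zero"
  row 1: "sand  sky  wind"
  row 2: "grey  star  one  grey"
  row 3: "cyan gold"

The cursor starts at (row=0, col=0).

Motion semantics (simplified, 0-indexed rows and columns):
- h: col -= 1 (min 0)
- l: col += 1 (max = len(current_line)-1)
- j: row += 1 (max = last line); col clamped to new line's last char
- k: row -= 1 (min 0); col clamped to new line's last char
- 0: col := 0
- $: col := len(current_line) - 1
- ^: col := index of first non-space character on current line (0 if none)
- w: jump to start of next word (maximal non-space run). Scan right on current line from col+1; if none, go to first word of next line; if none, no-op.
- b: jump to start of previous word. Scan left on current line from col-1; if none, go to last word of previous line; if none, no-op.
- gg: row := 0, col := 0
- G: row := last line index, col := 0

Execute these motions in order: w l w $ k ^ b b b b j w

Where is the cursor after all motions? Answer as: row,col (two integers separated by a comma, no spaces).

After 1 (w): row=0 col=5 char='c'
After 2 (l): row=0 col=6 char='y'
After 3 (w): row=0 col=11 char='d'
After 4 ($): row=0 col=19 char='o'
After 5 (k): row=0 col=19 char='o'
After 6 (^): row=0 col=0 char='n'
After 7 (b): row=0 col=0 char='n'
After 8 (b): row=0 col=0 char='n'
After 9 (b): row=0 col=0 char='n'
After 10 (b): row=0 col=0 char='n'
After 11 (j): row=1 col=0 char='s'
After 12 (w): row=1 col=6 char='s'

Answer: 1,6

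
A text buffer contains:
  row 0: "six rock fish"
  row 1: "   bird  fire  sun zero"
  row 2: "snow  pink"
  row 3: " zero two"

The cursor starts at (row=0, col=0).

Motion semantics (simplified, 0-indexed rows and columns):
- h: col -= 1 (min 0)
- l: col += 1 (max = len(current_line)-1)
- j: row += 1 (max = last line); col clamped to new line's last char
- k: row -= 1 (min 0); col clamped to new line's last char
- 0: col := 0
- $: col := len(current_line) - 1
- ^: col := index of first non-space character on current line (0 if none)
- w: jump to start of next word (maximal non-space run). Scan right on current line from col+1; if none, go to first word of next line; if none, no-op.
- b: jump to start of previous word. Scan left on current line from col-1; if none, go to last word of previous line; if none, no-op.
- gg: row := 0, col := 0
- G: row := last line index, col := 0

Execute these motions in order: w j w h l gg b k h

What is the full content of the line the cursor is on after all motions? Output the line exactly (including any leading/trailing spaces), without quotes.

Answer: six rock fish

Derivation:
After 1 (w): row=0 col=4 char='r'
After 2 (j): row=1 col=4 char='i'
After 3 (w): row=1 col=9 char='f'
After 4 (h): row=1 col=8 char='_'
After 5 (l): row=1 col=9 char='f'
After 6 (gg): row=0 col=0 char='s'
After 7 (b): row=0 col=0 char='s'
After 8 (k): row=0 col=0 char='s'
After 9 (h): row=0 col=0 char='s'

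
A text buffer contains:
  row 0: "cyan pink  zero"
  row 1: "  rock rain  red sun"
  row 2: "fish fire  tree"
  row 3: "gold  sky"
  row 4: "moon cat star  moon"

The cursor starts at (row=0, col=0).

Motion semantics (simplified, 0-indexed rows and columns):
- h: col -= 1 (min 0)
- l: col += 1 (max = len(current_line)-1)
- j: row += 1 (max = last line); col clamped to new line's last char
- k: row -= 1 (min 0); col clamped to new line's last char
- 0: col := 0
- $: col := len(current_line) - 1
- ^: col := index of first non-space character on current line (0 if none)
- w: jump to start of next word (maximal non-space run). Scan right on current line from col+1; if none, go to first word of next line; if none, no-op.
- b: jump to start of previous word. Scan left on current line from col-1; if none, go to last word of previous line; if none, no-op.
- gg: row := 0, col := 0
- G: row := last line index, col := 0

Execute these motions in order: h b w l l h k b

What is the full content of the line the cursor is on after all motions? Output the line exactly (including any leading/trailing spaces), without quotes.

Answer: cyan pink  zero

Derivation:
After 1 (h): row=0 col=0 char='c'
After 2 (b): row=0 col=0 char='c'
After 3 (w): row=0 col=5 char='p'
After 4 (l): row=0 col=6 char='i'
After 5 (l): row=0 col=7 char='n'
After 6 (h): row=0 col=6 char='i'
After 7 (k): row=0 col=6 char='i'
After 8 (b): row=0 col=5 char='p'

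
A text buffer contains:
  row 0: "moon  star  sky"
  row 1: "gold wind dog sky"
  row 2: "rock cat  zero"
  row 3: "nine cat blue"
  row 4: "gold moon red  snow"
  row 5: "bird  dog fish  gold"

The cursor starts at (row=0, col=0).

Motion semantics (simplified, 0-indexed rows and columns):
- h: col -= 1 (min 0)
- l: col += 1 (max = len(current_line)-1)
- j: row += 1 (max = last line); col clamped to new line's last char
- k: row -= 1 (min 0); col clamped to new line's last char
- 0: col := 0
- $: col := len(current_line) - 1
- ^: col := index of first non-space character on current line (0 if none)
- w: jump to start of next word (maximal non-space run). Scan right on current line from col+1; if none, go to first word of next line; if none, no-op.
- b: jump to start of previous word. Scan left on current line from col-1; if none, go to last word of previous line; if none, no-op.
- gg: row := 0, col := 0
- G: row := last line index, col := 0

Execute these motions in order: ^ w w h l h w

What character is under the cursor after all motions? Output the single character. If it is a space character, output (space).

Answer: s

Derivation:
After 1 (^): row=0 col=0 char='m'
After 2 (w): row=0 col=6 char='s'
After 3 (w): row=0 col=12 char='s'
After 4 (h): row=0 col=11 char='_'
After 5 (l): row=0 col=12 char='s'
After 6 (h): row=0 col=11 char='_'
After 7 (w): row=0 col=12 char='s'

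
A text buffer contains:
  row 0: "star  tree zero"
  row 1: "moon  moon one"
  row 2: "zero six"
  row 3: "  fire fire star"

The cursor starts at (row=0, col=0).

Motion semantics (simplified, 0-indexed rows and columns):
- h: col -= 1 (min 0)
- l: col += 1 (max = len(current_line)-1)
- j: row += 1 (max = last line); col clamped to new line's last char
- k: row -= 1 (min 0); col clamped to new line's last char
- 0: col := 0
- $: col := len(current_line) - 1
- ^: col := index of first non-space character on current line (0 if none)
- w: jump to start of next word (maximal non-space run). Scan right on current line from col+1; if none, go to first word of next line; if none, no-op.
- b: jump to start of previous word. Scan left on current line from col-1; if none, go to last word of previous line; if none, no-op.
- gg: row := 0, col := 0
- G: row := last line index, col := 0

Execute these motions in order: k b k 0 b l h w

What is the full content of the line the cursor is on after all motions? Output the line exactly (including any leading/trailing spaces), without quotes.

Answer: star  tree zero

Derivation:
After 1 (k): row=0 col=0 char='s'
After 2 (b): row=0 col=0 char='s'
After 3 (k): row=0 col=0 char='s'
After 4 (0): row=0 col=0 char='s'
After 5 (b): row=0 col=0 char='s'
After 6 (l): row=0 col=1 char='t'
After 7 (h): row=0 col=0 char='s'
After 8 (w): row=0 col=6 char='t'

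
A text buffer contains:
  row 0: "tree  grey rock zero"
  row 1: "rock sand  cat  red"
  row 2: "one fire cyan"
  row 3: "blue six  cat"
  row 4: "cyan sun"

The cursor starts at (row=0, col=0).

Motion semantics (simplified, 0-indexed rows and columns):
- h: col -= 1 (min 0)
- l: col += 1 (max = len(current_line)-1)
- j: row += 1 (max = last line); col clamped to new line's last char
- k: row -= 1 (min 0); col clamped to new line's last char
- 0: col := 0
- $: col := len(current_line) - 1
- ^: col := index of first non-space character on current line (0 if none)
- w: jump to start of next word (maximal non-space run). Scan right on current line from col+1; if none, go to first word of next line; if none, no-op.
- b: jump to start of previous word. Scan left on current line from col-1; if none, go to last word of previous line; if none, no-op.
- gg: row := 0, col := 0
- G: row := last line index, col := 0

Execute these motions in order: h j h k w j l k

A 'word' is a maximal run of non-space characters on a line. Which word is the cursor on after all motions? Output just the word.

Answer: grey

Derivation:
After 1 (h): row=0 col=0 char='t'
After 2 (j): row=1 col=0 char='r'
After 3 (h): row=1 col=0 char='r'
After 4 (k): row=0 col=0 char='t'
After 5 (w): row=0 col=6 char='g'
After 6 (j): row=1 col=6 char='a'
After 7 (l): row=1 col=7 char='n'
After 8 (k): row=0 col=7 char='r'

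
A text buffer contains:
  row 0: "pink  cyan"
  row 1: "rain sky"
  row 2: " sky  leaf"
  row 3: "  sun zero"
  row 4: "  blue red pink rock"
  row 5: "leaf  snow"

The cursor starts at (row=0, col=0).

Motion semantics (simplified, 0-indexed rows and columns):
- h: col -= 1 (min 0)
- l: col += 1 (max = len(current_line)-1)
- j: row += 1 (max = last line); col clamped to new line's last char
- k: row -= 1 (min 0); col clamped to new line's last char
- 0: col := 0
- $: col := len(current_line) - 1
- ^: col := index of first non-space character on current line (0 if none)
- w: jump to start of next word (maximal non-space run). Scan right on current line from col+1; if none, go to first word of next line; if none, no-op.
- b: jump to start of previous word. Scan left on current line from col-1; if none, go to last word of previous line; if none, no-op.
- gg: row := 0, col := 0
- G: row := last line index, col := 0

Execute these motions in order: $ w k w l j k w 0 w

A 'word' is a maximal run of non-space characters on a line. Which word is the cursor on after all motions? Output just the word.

After 1 ($): row=0 col=9 char='n'
After 2 (w): row=1 col=0 char='r'
After 3 (k): row=0 col=0 char='p'
After 4 (w): row=0 col=6 char='c'
After 5 (l): row=0 col=7 char='y'
After 6 (j): row=1 col=7 char='y'
After 7 (k): row=0 col=7 char='y'
After 8 (w): row=1 col=0 char='r'
After 9 (0): row=1 col=0 char='r'
After 10 (w): row=1 col=5 char='s'

Answer: sky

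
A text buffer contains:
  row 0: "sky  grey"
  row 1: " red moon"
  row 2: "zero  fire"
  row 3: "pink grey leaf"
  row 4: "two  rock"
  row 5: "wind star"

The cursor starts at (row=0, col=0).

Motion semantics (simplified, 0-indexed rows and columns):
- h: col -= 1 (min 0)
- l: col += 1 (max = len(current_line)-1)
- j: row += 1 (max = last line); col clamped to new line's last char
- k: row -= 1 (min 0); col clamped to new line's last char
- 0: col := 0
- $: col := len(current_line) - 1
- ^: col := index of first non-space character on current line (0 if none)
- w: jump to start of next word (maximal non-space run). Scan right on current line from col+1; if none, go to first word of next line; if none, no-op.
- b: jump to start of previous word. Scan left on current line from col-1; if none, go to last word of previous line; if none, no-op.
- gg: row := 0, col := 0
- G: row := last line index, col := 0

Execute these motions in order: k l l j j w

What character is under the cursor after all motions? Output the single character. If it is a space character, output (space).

After 1 (k): row=0 col=0 char='s'
After 2 (l): row=0 col=1 char='k'
After 3 (l): row=0 col=2 char='y'
After 4 (j): row=1 col=2 char='e'
After 5 (j): row=2 col=2 char='r'
After 6 (w): row=2 col=6 char='f'

Answer: f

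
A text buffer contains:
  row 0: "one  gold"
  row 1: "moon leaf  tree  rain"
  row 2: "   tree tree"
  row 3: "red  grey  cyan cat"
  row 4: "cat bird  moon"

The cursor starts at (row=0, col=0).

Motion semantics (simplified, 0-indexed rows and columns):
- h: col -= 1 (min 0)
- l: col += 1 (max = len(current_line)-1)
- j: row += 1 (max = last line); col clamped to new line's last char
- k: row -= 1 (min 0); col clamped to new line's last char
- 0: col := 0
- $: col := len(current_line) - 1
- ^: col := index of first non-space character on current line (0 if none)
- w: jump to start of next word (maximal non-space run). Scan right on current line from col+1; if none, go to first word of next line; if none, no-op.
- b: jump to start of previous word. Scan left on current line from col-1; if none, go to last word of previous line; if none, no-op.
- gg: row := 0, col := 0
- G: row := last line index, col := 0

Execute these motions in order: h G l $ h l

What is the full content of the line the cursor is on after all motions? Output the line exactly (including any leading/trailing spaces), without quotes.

Answer: cat bird  moon

Derivation:
After 1 (h): row=0 col=0 char='o'
After 2 (G): row=4 col=0 char='c'
After 3 (l): row=4 col=1 char='a'
After 4 ($): row=4 col=13 char='n'
After 5 (h): row=4 col=12 char='o'
After 6 (l): row=4 col=13 char='n'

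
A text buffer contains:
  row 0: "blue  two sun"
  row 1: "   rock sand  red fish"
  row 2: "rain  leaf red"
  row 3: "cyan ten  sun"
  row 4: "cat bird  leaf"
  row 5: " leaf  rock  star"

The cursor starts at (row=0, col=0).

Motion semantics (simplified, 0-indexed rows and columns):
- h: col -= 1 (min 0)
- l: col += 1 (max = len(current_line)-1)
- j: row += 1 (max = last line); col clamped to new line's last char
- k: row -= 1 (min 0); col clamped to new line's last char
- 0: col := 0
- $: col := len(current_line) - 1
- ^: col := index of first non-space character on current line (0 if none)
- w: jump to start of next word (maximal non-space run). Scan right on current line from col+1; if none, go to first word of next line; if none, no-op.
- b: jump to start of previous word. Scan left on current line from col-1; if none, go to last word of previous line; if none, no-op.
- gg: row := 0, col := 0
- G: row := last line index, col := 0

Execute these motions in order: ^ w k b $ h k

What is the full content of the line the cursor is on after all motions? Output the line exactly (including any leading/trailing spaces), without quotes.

Answer: blue  two sun

Derivation:
After 1 (^): row=0 col=0 char='b'
After 2 (w): row=0 col=6 char='t'
After 3 (k): row=0 col=6 char='t'
After 4 (b): row=0 col=0 char='b'
After 5 ($): row=0 col=12 char='n'
After 6 (h): row=0 col=11 char='u'
After 7 (k): row=0 col=11 char='u'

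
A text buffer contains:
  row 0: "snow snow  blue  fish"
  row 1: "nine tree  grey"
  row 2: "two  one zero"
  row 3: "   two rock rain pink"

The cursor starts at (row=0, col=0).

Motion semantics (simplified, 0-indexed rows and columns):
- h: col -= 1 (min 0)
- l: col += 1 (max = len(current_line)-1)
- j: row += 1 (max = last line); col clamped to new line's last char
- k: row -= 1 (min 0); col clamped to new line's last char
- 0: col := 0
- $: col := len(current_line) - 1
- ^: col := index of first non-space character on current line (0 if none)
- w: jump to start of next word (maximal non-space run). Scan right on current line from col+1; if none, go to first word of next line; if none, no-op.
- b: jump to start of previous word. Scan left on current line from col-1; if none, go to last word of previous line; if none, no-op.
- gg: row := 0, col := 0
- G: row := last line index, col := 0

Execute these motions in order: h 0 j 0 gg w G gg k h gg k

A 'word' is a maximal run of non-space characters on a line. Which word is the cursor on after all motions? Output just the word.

Answer: snow

Derivation:
After 1 (h): row=0 col=0 char='s'
After 2 (0): row=0 col=0 char='s'
After 3 (j): row=1 col=0 char='n'
After 4 (0): row=1 col=0 char='n'
After 5 (gg): row=0 col=0 char='s'
After 6 (w): row=0 col=5 char='s'
After 7 (G): row=3 col=0 char='_'
After 8 (gg): row=0 col=0 char='s'
After 9 (k): row=0 col=0 char='s'
After 10 (h): row=0 col=0 char='s'
After 11 (gg): row=0 col=0 char='s'
After 12 (k): row=0 col=0 char='s'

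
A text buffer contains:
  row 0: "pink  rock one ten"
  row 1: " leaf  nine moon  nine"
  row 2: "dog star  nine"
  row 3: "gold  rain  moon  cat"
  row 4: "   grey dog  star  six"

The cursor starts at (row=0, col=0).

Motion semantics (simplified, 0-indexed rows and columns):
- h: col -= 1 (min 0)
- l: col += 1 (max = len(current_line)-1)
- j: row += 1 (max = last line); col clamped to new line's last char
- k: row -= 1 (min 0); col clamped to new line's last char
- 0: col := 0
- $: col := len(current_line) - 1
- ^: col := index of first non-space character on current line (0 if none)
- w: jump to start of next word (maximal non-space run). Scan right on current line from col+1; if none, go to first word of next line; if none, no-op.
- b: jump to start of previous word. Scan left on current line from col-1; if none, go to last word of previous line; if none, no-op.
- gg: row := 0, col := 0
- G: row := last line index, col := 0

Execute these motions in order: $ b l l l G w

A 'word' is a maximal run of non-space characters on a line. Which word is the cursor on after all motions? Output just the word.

After 1 ($): row=0 col=17 char='n'
After 2 (b): row=0 col=15 char='t'
After 3 (l): row=0 col=16 char='e'
After 4 (l): row=0 col=17 char='n'
After 5 (l): row=0 col=17 char='n'
After 6 (G): row=4 col=0 char='_'
After 7 (w): row=4 col=3 char='g'

Answer: grey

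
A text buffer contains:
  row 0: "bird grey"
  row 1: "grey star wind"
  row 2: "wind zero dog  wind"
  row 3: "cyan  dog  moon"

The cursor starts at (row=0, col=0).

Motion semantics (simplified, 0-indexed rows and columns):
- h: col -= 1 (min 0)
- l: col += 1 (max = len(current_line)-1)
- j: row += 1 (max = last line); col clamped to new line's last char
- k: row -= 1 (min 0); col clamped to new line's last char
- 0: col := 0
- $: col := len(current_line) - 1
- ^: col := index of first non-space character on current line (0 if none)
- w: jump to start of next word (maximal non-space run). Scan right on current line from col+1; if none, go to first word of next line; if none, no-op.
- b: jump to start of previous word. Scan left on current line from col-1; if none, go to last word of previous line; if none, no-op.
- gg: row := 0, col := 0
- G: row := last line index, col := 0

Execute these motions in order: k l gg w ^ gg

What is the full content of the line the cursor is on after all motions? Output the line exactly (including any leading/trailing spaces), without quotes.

After 1 (k): row=0 col=0 char='b'
After 2 (l): row=0 col=1 char='i'
After 3 (gg): row=0 col=0 char='b'
After 4 (w): row=0 col=5 char='g'
After 5 (^): row=0 col=0 char='b'
After 6 (gg): row=0 col=0 char='b'

Answer: bird grey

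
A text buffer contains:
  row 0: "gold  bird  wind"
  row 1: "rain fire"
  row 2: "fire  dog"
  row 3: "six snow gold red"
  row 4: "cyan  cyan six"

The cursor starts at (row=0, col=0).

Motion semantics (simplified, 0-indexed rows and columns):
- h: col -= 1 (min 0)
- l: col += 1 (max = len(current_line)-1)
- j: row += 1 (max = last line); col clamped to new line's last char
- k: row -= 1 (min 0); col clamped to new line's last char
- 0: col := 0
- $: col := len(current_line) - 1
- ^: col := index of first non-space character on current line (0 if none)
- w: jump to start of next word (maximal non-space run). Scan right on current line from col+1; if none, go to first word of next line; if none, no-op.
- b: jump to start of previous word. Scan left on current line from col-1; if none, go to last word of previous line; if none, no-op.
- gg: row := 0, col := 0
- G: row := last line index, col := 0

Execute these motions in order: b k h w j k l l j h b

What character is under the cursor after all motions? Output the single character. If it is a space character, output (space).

After 1 (b): row=0 col=0 char='g'
After 2 (k): row=0 col=0 char='g'
After 3 (h): row=0 col=0 char='g'
After 4 (w): row=0 col=6 char='b'
After 5 (j): row=1 col=6 char='i'
After 6 (k): row=0 col=6 char='b'
After 7 (l): row=0 col=7 char='i'
After 8 (l): row=0 col=8 char='r'
After 9 (j): row=1 col=8 char='e'
After 10 (h): row=1 col=7 char='r'
After 11 (b): row=1 col=5 char='f'

Answer: f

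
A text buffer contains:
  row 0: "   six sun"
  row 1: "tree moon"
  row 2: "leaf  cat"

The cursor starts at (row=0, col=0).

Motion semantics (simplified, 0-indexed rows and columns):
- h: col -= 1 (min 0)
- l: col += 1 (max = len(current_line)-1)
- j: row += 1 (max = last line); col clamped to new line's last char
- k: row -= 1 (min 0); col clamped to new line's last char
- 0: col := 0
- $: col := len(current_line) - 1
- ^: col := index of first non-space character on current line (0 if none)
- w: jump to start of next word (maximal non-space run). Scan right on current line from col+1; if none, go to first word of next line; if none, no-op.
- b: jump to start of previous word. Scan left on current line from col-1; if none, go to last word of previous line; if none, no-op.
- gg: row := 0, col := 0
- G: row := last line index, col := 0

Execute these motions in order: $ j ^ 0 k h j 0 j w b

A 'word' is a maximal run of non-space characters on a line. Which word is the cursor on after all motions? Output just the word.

After 1 ($): row=0 col=9 char='n'
After 2 (j): row=1 col=8 char='n'
After 3 (^): row=1 col=0 char='t'
After 4 (0): row=1 col=0 char='t'
After 5 (k): row=0 col=0 char='_'
After 6 (h): row=0 col=0 char='_'
After 7 (j): row=1 col=0 char='t'
After 8 (0): row=1 col=0 char='t'
After 9 (j): row=2 col=0 char='l'
After 10 (w): row=2 col=6 char='c'
After 11 (b): row=2 col=0 char='l'

Answer: leaf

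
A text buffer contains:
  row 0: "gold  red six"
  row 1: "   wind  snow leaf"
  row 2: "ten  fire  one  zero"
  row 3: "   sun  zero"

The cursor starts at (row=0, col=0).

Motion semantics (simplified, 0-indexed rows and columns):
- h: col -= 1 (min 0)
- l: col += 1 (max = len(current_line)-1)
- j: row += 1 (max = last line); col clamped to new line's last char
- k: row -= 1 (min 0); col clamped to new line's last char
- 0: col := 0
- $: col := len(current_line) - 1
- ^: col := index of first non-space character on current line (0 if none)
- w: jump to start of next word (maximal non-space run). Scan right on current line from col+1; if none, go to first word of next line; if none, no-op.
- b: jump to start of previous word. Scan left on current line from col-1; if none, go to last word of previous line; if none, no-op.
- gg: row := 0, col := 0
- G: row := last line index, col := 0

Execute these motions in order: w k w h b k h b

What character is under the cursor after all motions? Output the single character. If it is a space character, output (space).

Answer: g

Derivation:
After 1 (w): row=0 col=6 char='r'
After 2 (k): row=0 col=6 char='r'
After 3 (w): row=0 col=10 char='s'
After 4 (h): row=0 col=9 char='_'
After 5 (b): row=0 col=6 char='r'
After 6 (k): row=0 col=6 char='r'
After 7 (h): row=0 col=5 char='_'
After 8 (b): row=0 col=0 char='g'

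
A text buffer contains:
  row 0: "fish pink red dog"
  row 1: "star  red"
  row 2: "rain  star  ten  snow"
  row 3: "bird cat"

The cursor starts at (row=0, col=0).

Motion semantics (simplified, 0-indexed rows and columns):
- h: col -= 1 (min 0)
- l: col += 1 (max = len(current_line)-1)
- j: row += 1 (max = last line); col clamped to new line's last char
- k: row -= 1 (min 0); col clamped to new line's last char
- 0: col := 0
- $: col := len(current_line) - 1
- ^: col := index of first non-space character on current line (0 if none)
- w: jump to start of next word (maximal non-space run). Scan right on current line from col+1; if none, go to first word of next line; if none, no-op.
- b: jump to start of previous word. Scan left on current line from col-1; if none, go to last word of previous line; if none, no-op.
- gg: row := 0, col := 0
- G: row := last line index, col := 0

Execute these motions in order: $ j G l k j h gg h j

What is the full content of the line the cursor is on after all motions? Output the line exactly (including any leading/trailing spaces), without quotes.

After 1 ($): row=0 col=16 char='g'
After 2 (j): row=1 col=8 char='d'
After 3 (G): row=3 col=0 char='b'
After 4 (l): row=3 col=1 char='i'
After 5 (k): row=2 col=1 char='a'
After 6 (j): row=3 col=1 char='i'
After 7 (h): row=3 col=0 char='b'
After 8 (gg): row=0 col=0 char='f'
After 9 (h): row=0 col=0 char='f'
After 10 (j): row=1 col=0 char='s'

Answer: star  red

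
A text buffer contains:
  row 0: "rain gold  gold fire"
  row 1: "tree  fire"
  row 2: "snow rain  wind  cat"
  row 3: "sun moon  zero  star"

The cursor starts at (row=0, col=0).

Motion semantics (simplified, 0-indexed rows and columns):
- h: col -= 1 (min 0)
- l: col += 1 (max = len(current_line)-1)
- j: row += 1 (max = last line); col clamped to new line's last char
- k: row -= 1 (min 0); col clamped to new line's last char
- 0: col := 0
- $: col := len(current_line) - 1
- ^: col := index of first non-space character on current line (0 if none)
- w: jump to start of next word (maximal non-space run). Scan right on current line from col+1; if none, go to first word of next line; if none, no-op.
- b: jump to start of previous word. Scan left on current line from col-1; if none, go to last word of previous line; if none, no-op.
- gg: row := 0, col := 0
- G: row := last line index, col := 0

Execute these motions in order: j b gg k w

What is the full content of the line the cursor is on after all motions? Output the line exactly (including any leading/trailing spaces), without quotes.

After 1 (j): row=1 col=0 char='t'
After 2 (b): row=0 col=16 char='f'
After 3 (gg): row=0 col=0 char='r'
After 4 (k): row=0 col=0 char='r'
After 5 (w): row=0 col=5 char='g'

Answer: rain gold  gold fire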